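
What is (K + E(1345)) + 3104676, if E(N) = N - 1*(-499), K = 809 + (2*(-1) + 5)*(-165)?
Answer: 3106834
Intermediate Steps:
K = 314 (K = 809 + (-2 + 5)*(-165) = 809 + 3*(-165) = 809 - 495 = 314)
E(N) = 499 + N (E(N) = N + 499 = 499 + N)
(K + E(1345)) + 3104676 = (314 + (499 + 1345)) + 3104676 = (314 + 1844) + 3104676 = 2158 + 3104676 = 3106834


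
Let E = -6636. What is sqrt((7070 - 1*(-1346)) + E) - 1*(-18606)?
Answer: 18606 + 2*sqrt(445) ≈ 18648.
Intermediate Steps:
sqrt((7070 - 1*(-1346)) + E) - 1*(-18606) = sqrt((7070 - 1*(-1346)) - 6636) - 1*(-18606) = sqrt((7070 + 1346) - 6636) + 18606 = sqrt(8416 - 6636) + 18606 = sqrt(1780) + 18606 = 2*sqrt(445) + 18606 = 18606 + 2*sqrt(445)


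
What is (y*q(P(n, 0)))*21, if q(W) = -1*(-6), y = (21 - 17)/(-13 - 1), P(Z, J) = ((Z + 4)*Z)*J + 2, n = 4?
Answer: -36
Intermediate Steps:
P(Z, J) = 2 + J*Z*(4 + Z) (P(Z, J) = ((4 + Z)*Z)*J + 2 = (Z*(4 + Z))*J + 2 = J*Z*(4 + Z) + 2 = 2 + J*Z*(4 + Z))
y = -2/7 (y = 4/(-14) = 4*(-1/14) = -2/7 ≈ -0.28571)
q(W) = 6
(y*q(P(n, 0)))*21 = -2/7*6*21 = -12/7*21 = -36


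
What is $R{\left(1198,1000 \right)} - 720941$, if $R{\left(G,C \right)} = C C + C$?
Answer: $280059$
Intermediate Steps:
$R{\left(G,C \right)} = C + C^{2}$ ($R{\left(G,C \right)} = C^{2} + C = C + C^{2}$)
$R{\left(1198,1000 \right)} - 720941 = 1000 \left(1 + 1000\right) - 720941 = 1000 \cdot 1001 - 720941 = 1001000 - 720941 = 280059$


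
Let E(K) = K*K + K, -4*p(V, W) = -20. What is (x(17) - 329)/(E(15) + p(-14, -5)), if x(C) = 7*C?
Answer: -6/7 ≈ -0.85714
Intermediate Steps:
p(V, W) = 5 (p(V, W) = -1/4*(-20) = 5)
E(K) = K + K**2 (E(K) = K**2 + K = K + K**2)
(x(17) - 329)/(E(15) + p(-14, -5)) = (7*17 - 329)/(15*(1 + 15) + 5) = (119 - 329)/(15*16 + 5) = -210/(240 + 5) = -210/245 = -210*1/245 = -6/7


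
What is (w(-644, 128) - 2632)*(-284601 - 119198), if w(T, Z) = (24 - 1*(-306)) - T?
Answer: 669498742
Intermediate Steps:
w(T, Z) = 330 - T (w(T, Z) = (24 + 306) - T = 330 - T)
(w(-644, 128) - 2632)*(-284601 - 119198) = ((330 - 1*(-644)) - 2632)*(-284601 - 119198) = ((330 + 644) - 2632)*(-403799) = (974 - 2632)*(-403799) = -1658*(-403799) = 669498742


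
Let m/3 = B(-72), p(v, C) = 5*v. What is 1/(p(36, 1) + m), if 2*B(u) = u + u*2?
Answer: -1/144 ≈ -0.0069444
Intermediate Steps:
B(u) = 3*u/2 (B(u) = (u + u*2)/2 = (u + 2*u)/2 = (3*u)/2 = 3*u/2)
m = -324 (m = 3*((3/2)*(-72)) = 3*(-108) = -324)
1/(p(36, 1) + m) = 1/(5*36 - 324) = 1/(180 - 324) = 1/(-144) = -1/144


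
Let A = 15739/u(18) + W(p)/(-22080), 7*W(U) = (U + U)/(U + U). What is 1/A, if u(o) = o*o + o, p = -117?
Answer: 8809920/405436583 ≈ 0.021729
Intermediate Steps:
u(o) = o + o**2 (u(o) = o**2 + o = o + o**2)
W(U) = 1/7 (W(U) = ((U + U)/(U + U))/7 = ((2*U)/((2*U)))/7 = ((2*U)*(1/(2*U)))/7 = (1/7)*1 = 1/7)
A = 405436583/8809920 (A = 15739/((18*(1 + 18))) + (1/7)/(-22080) = 15739/((18*19)) + (1/7)*(-1/22080) = 15739/342 - 1/154560 = 405436583/8809920 ≈ 46.020)
1/A = 1/(405436583/8809920) = 8809920/405436583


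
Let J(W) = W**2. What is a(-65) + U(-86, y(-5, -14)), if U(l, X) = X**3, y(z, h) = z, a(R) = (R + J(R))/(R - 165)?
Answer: -3291/23 ≈ -143.09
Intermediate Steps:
a(R) = (R + R**2)/(-165 + R) (a(R) = (R + R**2)/(R - 165) = (R + R**2)/(-165 + R))
a(-65) + U(-86, y(-5, -14)) = -65*(1 - 65)/(-165 - 65) + (-5)**3 = -65*(-64)/(-230) - 125 = -65*(-1/230)*(-64) - 125 = -416/23 - 125 = -3291/23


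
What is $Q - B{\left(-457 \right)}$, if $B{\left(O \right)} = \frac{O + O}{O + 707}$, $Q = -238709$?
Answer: $- \frac{29838168}{125} \approx -2.3871 \cdot 10^{5}$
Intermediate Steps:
$B{\left(O \right)} = \frac{2 O}{707 + O}$
$Q - B{\left(-457 \right)} = -238709 - 2 \left(-457\right) \frac{1}{707 - 457} = -238709 - 2 \left(-457\right) \frac{1}{250} = -238709 - - \frac{457}{125} = -238709 + \frac{457}{125} = - \frac{29838168}{125}$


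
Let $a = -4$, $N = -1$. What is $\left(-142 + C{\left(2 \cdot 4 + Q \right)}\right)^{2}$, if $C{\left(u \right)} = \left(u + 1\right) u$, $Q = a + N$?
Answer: $16900$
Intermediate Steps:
$Q = -5$ ($Q = -4 - 1 = -5$)
$C{\left(u \right)} = u \left(1 + u\right)$ ($C{\left(u \right)} = \left(1 + u\right) u = u \left(1 + u\right)$)
$\left(-142 + C{\left(2 \cdot 4 + Q \right)}\right)^{2} = \left(-142 + \left(2 \cdot 4 - 5\right) \left(1 + \left(2 \cdot 4 - 5\right)\right)\right)^{2} = \left(-142 + \left(8 - 5\right) \left(1 + \left(8 - 5\right)\right)\right)^{2} = \left(-142 + 3 \left(1 + 3\right)\right)^{2} = \left(-142 + 3 \cdot 4\right)^{2} = \left(-142 + 12\right)^{2} = \left(-130\right)^{2} = 16900$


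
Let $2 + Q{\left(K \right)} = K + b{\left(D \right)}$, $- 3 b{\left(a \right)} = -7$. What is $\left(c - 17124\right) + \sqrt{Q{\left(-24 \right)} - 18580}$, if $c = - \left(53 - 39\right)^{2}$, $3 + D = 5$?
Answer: $-17320 + \frac{7 i \sqrt{3417}}{3} \approx -17320.0 + 136.4 i$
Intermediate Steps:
$D = 2$ ($D = -3 + 5 = 2$)
$b{\left(a \right)} = \frac{7}{3}$ ($b{\left(a \right)} = \left(- \frac{1}{3}\right) \left(-7\right) = \frac{7}{3}$)
$Q{\left(K \right)} = \frac{1}{3} + K$ ($Q{\left(K \right)} = -2 + \left(K + \frac{7}{3}\right) = -2 + \left(\frac{7}{3} + K\right) = \frac{1}{3} + K$)
$c = -196$ ($c = - 14^{2} = \left(-1\right) 196 = -196$)
$\left(c - 17124\right) + \sqrt{Q{\left(-24 \right)} - 18580} = \left(-196 - 17124\right) + \sqrt{\left(\frac{1}{3} - 24\right) - 18580} = -17320 + \sqrt{- \frac{71}{3} - 18580} = -17320 + \sqrt{- \frac{55811}{3}} = -17320 + \frac{7 i \sqrt{3417}}{3}$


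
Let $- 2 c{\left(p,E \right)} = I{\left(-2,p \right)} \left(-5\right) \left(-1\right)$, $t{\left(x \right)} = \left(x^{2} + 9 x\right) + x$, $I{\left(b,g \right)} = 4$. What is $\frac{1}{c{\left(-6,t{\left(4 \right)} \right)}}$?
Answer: $- \frac{1}{10} \approx -0.1$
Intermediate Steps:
$t{\left(x \right)} = x^{2} + 10 x$
$c{\left(p,E \right)} = -10$ ($c{\left(p,E \right)} = - \frac{4 \left(-5\right) \left(-1\right)}{2} = - \frac{\left(-20\right) \left(-1\right)}{2} = \left(- \frac{1}{2}\right) 20 = -10$)
$\frac{1}{c{\left(-6,t{\left(4 \right)} \right)}} = \frac{1}{-10} = - \frac{1}{10}$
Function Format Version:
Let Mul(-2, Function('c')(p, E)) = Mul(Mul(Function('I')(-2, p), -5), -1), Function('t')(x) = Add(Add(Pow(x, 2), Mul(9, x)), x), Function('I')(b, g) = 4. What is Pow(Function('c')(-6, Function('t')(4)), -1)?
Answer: Rational(-1, 10) ≈ -0.10000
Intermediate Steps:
Function('t')(x) = Add(Pow(x, 2), Mul(10, x))
Function('c')(p, E) = -10 (Function('c')(p, E) = Mul(Rational(-1, 2), Mul(Mul(4, -5), -1)) = Mul(Rational(-1, 2), Mul(-20, -1)) = Mul(Rational(-1, 2), 20) = -10)
Pow(Function('c')(-6, Function('t')(4)), -1) = Pow(-10, -1) = Rational(-1, 10)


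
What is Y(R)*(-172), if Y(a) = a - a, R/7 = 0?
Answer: 0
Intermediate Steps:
R = 0 (R = 7*0 = 0)
Y(a) = 0
Y(R)*(-172) = 0*(-172) = 0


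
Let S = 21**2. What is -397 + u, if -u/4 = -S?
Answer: 1367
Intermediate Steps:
S = 441
u = 1764 (u = -(-4)*441 = -4*(-441) = 1764)
-397 + u = -397 + 1764 = 1367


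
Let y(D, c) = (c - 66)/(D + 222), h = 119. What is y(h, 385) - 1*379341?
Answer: -11759542/31 ≈ -3.7934e+5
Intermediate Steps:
y(D, c) = (-66 + c)/(222 + D)
y(h, 385) - 1*379341 = (-66 + 385)/(222 + 119) - 1*379341 = 319/341 - 379341 = (1/341)*319 - 379341 = 29/31 - 379341 = -11759542/31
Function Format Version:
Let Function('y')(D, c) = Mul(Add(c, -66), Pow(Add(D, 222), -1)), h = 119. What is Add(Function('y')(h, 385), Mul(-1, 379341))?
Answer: Rational(-11759542, 31) ≈ -3.7934e+5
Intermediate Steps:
Function('y')(D, c) = Mul(Pow(Add(222, D), -1), Add(-66, c)) (Function('y')(D, c) = Mul(Add(-66, c), Pow(Add(222, D), -1)) = Mul(Pow(Add(222, D), -1), Add(-66, c)))
Add(Function('y')(h, 385), Mul(-1, 379341)) = Add(Mul(Pow(Add(222, 119), -1), Add(-66, 385)), Mul(-1, 379341)) = Add(Mul(Pow(341, -1), 319), -379341) = Add(Mul(Rational(1, 341), 319), -379341) = Add(Rational(29, 31), -379341) = Rational(-11759542, 31)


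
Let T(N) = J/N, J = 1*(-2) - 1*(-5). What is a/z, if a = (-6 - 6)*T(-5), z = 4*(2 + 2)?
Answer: 9/20 ≈ 0.45000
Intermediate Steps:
z = 16 (z = 4*4 = 16)
J = 3 (J = -2 + 5 = 3)
T(N) = 3/N
a = 36/5 (a = (-6 - 6)*(3/(-5)) = -36*(-1)/5 = -12*(-⅗) = 36/5 ≈ 7.2000)
a/z = (36/5)/16 = (1/16)*(36/5) = 9/20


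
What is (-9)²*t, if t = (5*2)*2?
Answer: 1620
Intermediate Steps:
t = 20 (t = 10*2 = 20)
(-9)²*t = (-9)²*20 = 81*20 = 1620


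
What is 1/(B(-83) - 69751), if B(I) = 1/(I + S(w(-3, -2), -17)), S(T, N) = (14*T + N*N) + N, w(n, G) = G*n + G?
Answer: -245/17088994 ≈ -1.4337e-5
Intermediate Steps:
w(n, G) = G + G*n
S(T, N) = N + N² + 14*T (S(T, N) = (14*T + N²) + N = (N² + 14*T) + N = N + N² + 14*T)
B(I) = 1/(328 + I) (B(I) = 1/(I + (-17 + (-17)² + 14*(-2*(1 - 3)))) = 1/(I + (-17 + 289 + 14*(-2*(-2)))) = 1/(I + (-17 + 289 + 14*4)) = 1/(I + (-17 + 289 + 56)) = 1/(I + 328) = 1/(328 + I))
1/(B(-83) - 69751) = 1/(1/(328 - 83) - 69751) = 1/(1/245 - 69751) = 1/(-17088994/245) = -245/17088994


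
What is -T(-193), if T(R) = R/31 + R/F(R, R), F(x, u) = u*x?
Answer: 37280/5983 ≈ 6.2310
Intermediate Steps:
T(R) = 1/R + R/31 (T(R) = R/31 + R/((R*R)) = R*(1/31) + R/(R²) = R/31 + R/R² = R/31 + 1/R = 1/R + R/31)
-T(-193) = -(1/(-193) + (1/31)*(-193)) = -(-1/193 - 193/31) = -1*(-37280/5983) = 37280/5983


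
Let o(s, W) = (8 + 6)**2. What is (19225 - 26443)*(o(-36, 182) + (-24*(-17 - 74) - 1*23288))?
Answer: 150913944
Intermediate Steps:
o(s, W) = 196 (o(s, W) = 14**2 = 196)
(19225 - 26443)*(o(-36, 182) + (-24*(-17 - 74) - 1*23288)) = (19225 - 26443)*(196 + (-24*(-17 - 74) - 1*23288)) = -7218*(196 + (-24*(-91) - 23288)) = -7218*(196 + (2184 - 23288)) = -7218*(196 - 21104) = -7218*(-20908) = 150913944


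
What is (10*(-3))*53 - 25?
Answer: -1615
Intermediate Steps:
(10*(-3))*53 - 25 = -30*53 - 25 = -1590 - 25 = -1615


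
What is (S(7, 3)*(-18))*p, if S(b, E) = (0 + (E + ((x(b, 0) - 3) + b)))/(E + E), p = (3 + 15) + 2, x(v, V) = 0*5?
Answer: -420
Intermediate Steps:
x(v, V) = 0
p = 20 (p = 18 + 2 = 20)
S(b, E) = (-3 + E + b)/(2*E) (S(b, E) = (0 + (E + ((0 - 3) + b)))/(E + E) = (0 + (E + (-3 + b)))/((2*E)) = (0 + (-3 + E + b))*(1/(2*E)) = (-3 + E + b)*(1/(2*E)) = (-3 + E + b)/(2*E))
(S(7, 3)*(-18))*p = (((½)*(-3 + 3 + 7)/3)*(-18))*20 = (((½)*(⅓)*7)*(-18))*20 = ((7/6)*(-18))*20 = -21*20 = -420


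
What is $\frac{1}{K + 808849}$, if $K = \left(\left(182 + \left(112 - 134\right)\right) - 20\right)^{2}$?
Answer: $\frac{1}{828449} \approx 1.2071 \cdot 10^{-6}$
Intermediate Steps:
$K = 19600$ ($K = \left(\left(182 - 22\right) - 20\right)^{2} = \left(160 - 20\right)^{2} = 140^{2} = 19600$)
$\frac{1}{K + 808849} = \frac{1}{19600 + 808849} = \frac{1}{828449}$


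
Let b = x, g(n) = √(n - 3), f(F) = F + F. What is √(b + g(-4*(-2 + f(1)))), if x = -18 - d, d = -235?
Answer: √(217 + I*√3) ≈ 14.731 + 0.05879*I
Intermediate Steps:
f(F) = 2*F
g(n) = √(-3 + n)
x = 217 (x = -18 - 1*(-235) = -18 + 235 = 217)
b = 217
√(b + g(-4*(-2 + f(1)))) = √(217 + √(-3 - 4*(-2 + 2*1))) = √(217 + √(-3 - 4*(-2 + 2))) = √(217 + √(-3 - 4*0)) = √(217 + √(-3 + 0)) = √(217 + √(-3)) = √(217 + I*√3)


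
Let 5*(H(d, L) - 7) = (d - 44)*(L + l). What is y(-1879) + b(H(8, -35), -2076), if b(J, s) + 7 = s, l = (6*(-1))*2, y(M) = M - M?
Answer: -2083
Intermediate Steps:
y(M) = 0
l = -12 (l = -6*2 = -12)
H(d, L) = 7 + (-44 + d)*(-12 + L)/5 (H(d, L) = 7 + ((d - 44)*(L - 12))/5 = 7 + ((-44 + d)*(-12 + L))/5 = 7 + (-44 + d)*(-12 + L)/5)
b(J, s) = -7 + s
y(-1879) + b(H(8, -35), -2076) = 0 + (-7 - 2076) = 0 - 2083 = -2083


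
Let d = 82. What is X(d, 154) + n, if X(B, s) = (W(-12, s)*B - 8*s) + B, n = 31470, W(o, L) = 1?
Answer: 30402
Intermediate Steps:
X(B, s) = -8*s + 2*B (X(B, s) = (1*B - 8*s) + B = (B - 8*s) + B = -8*s + 2*B)
X(d, 154) + n = (-8*154 + 2*82) + 31470 = (-1232 + 164) + 31470 = -1068 + 31470 = 30402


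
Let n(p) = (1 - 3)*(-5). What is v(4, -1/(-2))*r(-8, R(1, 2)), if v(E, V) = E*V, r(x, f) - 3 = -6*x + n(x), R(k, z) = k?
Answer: 122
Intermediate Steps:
n(p) = 10 (n(p) = -2*(-5) = 10)
r(x, f) = 13 - 6*x (r(x, f) = 3 + (-6*x + 10) = 3 + (10 - 6*x) = 13 - 6*x)
v(4, -1/(-2))*r(-8, R(1, 2)) = (4*(-1/(-2)))*(13 - 6*(-8)) = (4*(-1*(-½)))*(13 + 48) = (4*(½))*61 = 2*61 = 122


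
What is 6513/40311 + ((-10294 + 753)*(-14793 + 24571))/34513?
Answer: -1253488305703/463751181 ≈ -2702.9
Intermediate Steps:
6513/40311 + ((-10294 + 753)*(-14793 + 24571))/34513 = 6513*(1/40311) - 9541*9778*(1/34513) = 2171/13437 - 93291898*1/34513 = 2171/13437 - 93291898/34513 = -1253488305703/463751181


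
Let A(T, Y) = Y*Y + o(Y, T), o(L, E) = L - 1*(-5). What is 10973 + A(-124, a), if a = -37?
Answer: 12310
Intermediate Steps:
o(L, E) = 5 + L (o(L, E) = L + 5 = 5 + L)
A(T, Y) = 5 + Y + Y² (A(T, Y) = Y*Y + (5 + Y) = Y² + (5 + Y) = 5 + Y + Y²)
10973 + A(-124, a) = 10973 + (5 - 37 + (-37)²) = 10973 + (5 - 37 + 1369) = 10973 + 1337 = 12310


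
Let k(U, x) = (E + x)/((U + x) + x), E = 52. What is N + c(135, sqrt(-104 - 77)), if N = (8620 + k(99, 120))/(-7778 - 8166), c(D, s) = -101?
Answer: -68603621/675627 ≈ -101.54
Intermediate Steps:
k(U, x) = (52 + x)/(U + 2*x) (k(U, x) = (52 + x)/((U + x) + x) = (52 + x)/(U + 2*x))
N = -365294/675627 (N = (8620 + (52 + 120)/(99 + 2*120))/(-7778 - 8166) = (8620 + 172/(99 + 240))/(-15944) = (8620 + 172/339)*(-1/15944) = (2922352/339)*(-1/15944) = -365294/675627 ≈ -0.54067)
N + c(135, sqrt(-104 - 77)) = -365294/675627 - 101 = -68603621/675627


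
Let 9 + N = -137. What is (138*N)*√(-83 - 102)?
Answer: -20148*I*√185 ≈ -2.7404e+5*I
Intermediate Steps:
N = -146 (N = -9 - 137 = -146)
(138*N)*√(-83 - 102) = (138*(-146))*√(-83 - 102) = -20148*I*√185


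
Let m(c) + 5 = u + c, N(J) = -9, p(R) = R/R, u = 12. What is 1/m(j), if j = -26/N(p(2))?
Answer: 9/89 ≈ 0.10112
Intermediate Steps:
p(R) = 1
j = 26/9 (j = -26/(-9) = -26*(-⅑) = 26/9 ≈ 2.8889)
m(c) = 7 + c (m(c) = -5 + (12 + c) = 7 + c)
1/m(j) = 1/(7 + 26/9) = 1/(89/9) = 9/89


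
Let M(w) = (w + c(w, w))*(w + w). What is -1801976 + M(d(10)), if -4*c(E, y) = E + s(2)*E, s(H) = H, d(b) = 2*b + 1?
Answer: -3603511/2 ≈ -1.8018e+6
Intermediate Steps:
d(b) = 1 + 2*b
c(E, y) = -3*E/4 (c(E, y) = -(E + 2*E)/4 = -3*E/4)
M(w) = w²/2 (M(w) = (w - 3*w/4)*(w + w) = (w/4)*(2*w) = w²/2)
-1801976 + M(d(10)) = -1801976 + (1 + 2*10)²/2 = -1801976 + (1 + 20)²/2 = -1801976 + (½)*21² = -1801976 + (½)*441 = -1801976 + 441/2 = -3603511/2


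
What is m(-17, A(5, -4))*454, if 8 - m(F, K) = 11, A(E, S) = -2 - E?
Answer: -1362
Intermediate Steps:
m(F, K) = -3 (m(F, K) = 8 - 1*11 = 8 - 11 = -3)
m(-17, A(5, -4))*454 = -3*454 = -1362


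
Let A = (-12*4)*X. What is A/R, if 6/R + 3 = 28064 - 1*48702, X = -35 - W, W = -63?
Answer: 4623584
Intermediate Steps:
X = 28 (X = -35 - 1*(-63) = -35 + 63 = 28)
R = -6/20641 (R = 6/(-3 + (28064 - 1*48702)) = 6/(-3 + (28064 - 48702)) = 6/(-3 - 20638) = 6/(-20641) = 6*(-1/20641) = -6/20641 ≈ -0.00029068)
A = -1344 (A = -12*4*28 = -48*28 = -1344)
A/R = -1344/(-6/20641) = -1344*(-20641/6) = 4623584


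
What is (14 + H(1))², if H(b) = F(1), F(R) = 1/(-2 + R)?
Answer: 169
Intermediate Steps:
H(b) = -1 (H(b) = 1/(-2 + 1) = 1/(-1) = -1)
(14 + H(1))² = (14 - 1)² = 13² = 169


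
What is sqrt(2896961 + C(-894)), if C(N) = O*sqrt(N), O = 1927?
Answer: sqrt(2896961 + 1927*I*sqrt(894)) ≈ 1702.1 + 16.92*I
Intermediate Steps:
C(N) = 1927*sqrt(N)
sqrt(2896961 + C(-894)) = sqrt(2896961 + 1927*sqrt(-894)) = sqrt(2896961 + 1927*(I*sqrt(894))) = sqrt(2896961 + 1927*I*sqrt(894))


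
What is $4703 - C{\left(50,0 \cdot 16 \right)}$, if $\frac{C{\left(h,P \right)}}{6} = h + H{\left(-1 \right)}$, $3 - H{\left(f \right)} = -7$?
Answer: $4343$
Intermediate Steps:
$H{\left(f \right)} = 10$ ($H{\left(f \right)} = 3 - -7 = 3 + 7 = 10$)
$C{\left(h,P \right)} = 60 + 6 h$ ($C{\left(h,P \right)} = 6 \left(h + 10\right) = 6 \left(10 + h\right) = 60 + 6 h$)
$4703 - C{\left(50,0 \cdot 16 \right)} = 4703 - \left(60 + 6 \cdot 50\right) = 4703 - \left(60 + 300\right) = 4703 - 360 = 4343$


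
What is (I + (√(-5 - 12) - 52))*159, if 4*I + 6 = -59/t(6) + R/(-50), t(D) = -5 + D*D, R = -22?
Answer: -6637614/775 + 159*I*√17 ≈ -8564.7 + 655.57*I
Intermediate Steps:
t(D) = -5 + D²
I = -1446/775 (I = -3/2 + (-59/(-5 + 6²) - 22/(-50))/4 = -3/2 + (-59/(-5 + 36) - 22*(-1/50))/4 = -3/2 + (-59/31 + 11/25)/4 = -3/2 + (¼)*(-1134/775) = -3/2 - 567/1550 = -1446/775 ≈ -1.8658)
(I + (√(-5 - 12) - 52))*159 = (-1446/775 + (√(-5 - 12) - 52))*159 = (-1446/775 + (√(-17) - 52))*159 = (-1446/775 + (I*√17 - 52))*159 = (-1446/775 + (-52 + I*√17))*159 = (-41746/775 + I*√17)*159 = -6637614/775 + 159*I*√17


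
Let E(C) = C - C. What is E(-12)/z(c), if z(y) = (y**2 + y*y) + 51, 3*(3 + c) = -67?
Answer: 0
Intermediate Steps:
c = -76/3 (c = -3 + (1/3)*(-67) = -3 - 67/3 = -76/3 ≈ -25.333)
E(C) = 0
z(y) = 51 + 2*y**2 (z(y) = (y**2 + y**2) + 51 = 2*y**2 + 51 = 51 + 2*y**2)
E(-12)/z(c) = 0/(51 + 2*(-76/3)**2) = 0/(51 + 2*(5776/9)) = 0/(51 + 11552/9) = 0/(12011/9) = 0*(9/12011) = 0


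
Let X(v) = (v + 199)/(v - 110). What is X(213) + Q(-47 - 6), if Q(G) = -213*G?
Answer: 11293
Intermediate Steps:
X(v) = (199 + v)/(-110 + v)
X(213) + Q(-47 - 6) = (199 + 213)/(-110 + 213) - 213*(-47 - 6) = 412/103 - 213*(-53) = (1/103)*412 + 11289 = 4 + 11289 = 11293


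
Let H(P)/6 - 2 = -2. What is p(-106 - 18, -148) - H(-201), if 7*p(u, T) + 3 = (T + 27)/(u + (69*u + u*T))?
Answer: -29137/67704 ≈ -0.43036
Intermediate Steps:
H(P) = 0 (H(P) = 12 + 6*(-2) = 12 - 12 = 0)
p(u, T) = -3/7 + (27 + T)/(7*(70*u + T*u)) (p(u, T) = -3/7 + ((T + 27)/(u + (69*u + u*T)))/7 = -3/7 + ((27 + T)/(u + (69*u + T*u)))/7 = -3/7 + ((27 + T)/(70*u + T*u))/7 = -3/7 + (27 + T)/(7*(70*u + T*u)))
p(-106 - 18, -148) - H(-201) = (27 - 148 - 210*(-106 - 18) - 3*(-148)*(-106 - 18))/(7*(-106 - 18)*(70 - 148)) - 1*0 = (1/7)*(27 - 148 - 210*(-124) - 3*(-148)*(-124))/(-124*(-78)) + 0 = (1/7)*(-1/124)*(-1/78)*(27 - 148 + 26040 - 55056) + 0 = (1/7)*(-1/124)*(-1/78)*(-29137) + 0 = -29137/67704 + 0 = -29137/67704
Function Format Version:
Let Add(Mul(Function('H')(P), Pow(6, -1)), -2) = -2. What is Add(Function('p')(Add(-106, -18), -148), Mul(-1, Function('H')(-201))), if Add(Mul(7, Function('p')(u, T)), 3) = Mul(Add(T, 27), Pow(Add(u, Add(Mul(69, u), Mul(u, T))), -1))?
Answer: Rational(-29137, 67704) ≈ -0.43036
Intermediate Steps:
Function('H')(P) = 0 (Function('H')(P) = Add(12, Mul(6, -2)) = Add(12, -12) = 0)
Function('p')(u, T) = Add(Rational(-3, 7), Mul(Rational(1, 7), Pow(Add(Mul(70, u), Mul(T, u)), -1), Add(27, T))) (Function('p')(u, T) = Add(Rational(-3, 7), Mul(Rational(1, 7), Mul(Add(T, 27), Pow(Add(u, Add(Mul(69, u), Mul(u, T))), -1)))) = Add(Rational(-3, 7), Mul(Rational(1, 7), Mul(Add(27, T), Pow(Add(u, Add(Mul(69, u), Mul(T, u))), -1)))) = Add(Rational(-3, 7), Mul(Rational(1, 7), Mul(Add(27, T), Pow(Add(Mul(70, u), Mul(T, u)), -1)))) = Add(Rational(-3, 7), Mul(Rational(1, 7), Mul(Pow(Add(Mul(70, u), Mul(T, u)), -1), Add(27, T)))) = Add(Rational(-3, 7), Mul(Rational(1, 7), Pow(Add(Mul(70, u), Mul(T, u)), -1), Add(27, T))))
Add(Function('p')(Add(-106, -18), -148), Mul(-1, Function('H')(-201))) = Add(Mul(Rational(1, 7), Pow(Add(-106, -18), -1), Pow(Add(70, -148), -1), Add(27, -148, Mul(-210, Add(-106, -18)), Mul(-3, -148, Add(-106, -18)))), Mul(-1, 0)) = Add(Mul(Rational(1, 7), Pow(-124, -1), Pow(-78, -1), Add(27, -148, Mul(-210, -124), Mul(-3, -148, -124))), 0) = Add(Mul(Rational(1, 7), Rational(-1, 124), Rational(-1, 78), Add(27, -148, 26040, -55056)), 0) = Add(Mul(Rational(1, 7), Rational(-1, 124), Rational(-1, 78), -29137), 0) = Add(Rational(-29137, 67704), 0) = Rational(-29137, 67704)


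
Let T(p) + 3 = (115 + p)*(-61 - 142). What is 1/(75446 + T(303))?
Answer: -1/9411 ≈ -0.00010626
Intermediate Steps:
T(p) = -23348 - 203*p (T(p) = -3 + (115 + p)*(-61 - 142) = -3 + (115 + p)*(-203) = -3 + (-23345 - 203*p) = -23348 - 203*p)
1/(75446 + T(303)) = 1/(75446 + (-23348 - 203*303)) = 1/(75446 + (-23348 - 61509)) = 1/(75446 - 84857) = 1/(-9411) = -1/9411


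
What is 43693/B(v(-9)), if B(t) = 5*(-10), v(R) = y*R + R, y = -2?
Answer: -43693/50 ≈ -873.86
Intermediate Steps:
v(R) = -R (v(R) = -2*R + R = -R)
B(t) = -50
43693/B(v(-9)) = 43693/(-50) = 43693*(-1/50) = -43693/50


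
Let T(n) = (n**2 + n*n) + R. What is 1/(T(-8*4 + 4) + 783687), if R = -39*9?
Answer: 1/784904 ≈ 1.2740e-6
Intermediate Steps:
R = -351
T(n) = -351 + 2*n**2 (T(n) = (n**2 + n*n) - 351 = (n**2 + n**2) - 351 = 2*n**2 - 351 = -351 + 2*n**2)
1/(T(-8*4 + 4) + 783687) = 1/((-351 + 2*(-8*4 + 4)**2) + 783687) = 1/((-351 + 2*(-32 + 4)**2) + 783687) = 1/((-351 + 2*(-28)**2) + 783687) = 1/((-351 + 2*784) + 783687) = 1/((-351 + 1568) + 783687) = 1/(1217 + 783687) = 1/784904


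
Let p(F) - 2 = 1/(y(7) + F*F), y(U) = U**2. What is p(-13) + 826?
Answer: 180505/218 ≈ 828.00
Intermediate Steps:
p(F) = 2 + 1/(49 + F**2) (p(F) = 2 + 1/(7**2 + F*F) = 2 + 1/(49 + F**2))
p(-13) + 826 = (99 + 2*(-13)**2)/(49 + (-13)**2) + 826 = (99 + 2*169)/(49 + 169) + 826 = (99 + 338)/218 + 826 = (1/218)*437 + 826 = 437/218 + 826 = 180505/218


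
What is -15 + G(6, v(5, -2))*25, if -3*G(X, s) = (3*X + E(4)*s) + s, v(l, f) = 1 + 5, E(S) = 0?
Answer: -215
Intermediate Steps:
v(l, f) = 6
G(X, s) = -X - s/3 (G(X, s) = -((3*X + 0*s) + s)/3 = -((3*X + 0) + s)/3 = -(3*X + s)/3 = -(s + 3*X)/3 = -X - s/3)
-15 + G(6, v(5, -2))*25 = -15 + (-1*6 - ⅓*6)*25 = -15 + (-6 - 2)*25 = -15 - 8*25 = -15 - 200 = -215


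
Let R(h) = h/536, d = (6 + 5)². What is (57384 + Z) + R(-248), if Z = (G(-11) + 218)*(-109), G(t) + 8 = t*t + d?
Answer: 543741/67 ≈ 8115.5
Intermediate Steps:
d = 121 (d = 11² = 121)
G(t) = 113 + t² (G(t) = -8 + (t*t + 121) = -8 + (t² + 121) = -8 + (121 + t²) = 113 + t²)
R(h) = h/536 (R(h) = h*(1/536) = h/536)
Z = -49268 (Z = ((113 + (-11)²) + 218)*(-109) = ((113 + 121) + 218)*(-109) = (234 + 218)*(-109) = 452*(-109) = -49268)
(57384 + Z) + R(-248) = (57384 - 49268) + (1/536)*(-248) = 8116 - 31/67 = 543741/67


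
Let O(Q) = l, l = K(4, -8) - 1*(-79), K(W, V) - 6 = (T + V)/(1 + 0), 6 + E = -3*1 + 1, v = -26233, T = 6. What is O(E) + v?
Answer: -26150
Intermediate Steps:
E = -8 (E = -6 + (-3*1 + 1) = -6 + (-3 + 1) = -6 - 2 = -8)
K(W, V) = 12 + V (K(W, V) = 6 + (6 + V)/(1 + 0) = 6 + (6 + V)/1 = 6 + (6 + V)*1 = 6 + (6 + V) = 12 + V)
l = 83 (l = (12 - 8) - 1*(-79) = 4 + 79 = 83)
O(Q) = 83
O(E) + v = 83 - 26233 = -26150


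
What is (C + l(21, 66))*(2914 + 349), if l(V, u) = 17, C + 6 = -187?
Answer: -574288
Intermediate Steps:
C = -193 (C = -6 - 187 = -193)
(C + l(21, 66))*(2914 + 349) = (-193 + 17)*(2914 + 349) = -176*3263 = -574288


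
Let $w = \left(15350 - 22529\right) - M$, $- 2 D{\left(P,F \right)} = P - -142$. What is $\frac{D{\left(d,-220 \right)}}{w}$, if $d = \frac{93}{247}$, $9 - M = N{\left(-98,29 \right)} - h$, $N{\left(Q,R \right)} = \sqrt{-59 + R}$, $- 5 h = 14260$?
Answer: $\frac{38121028}{2321914361} + \frac{35167 i \sqrt{30}}{9287657444} \approx 0.016418 + 2.0739 \cdot 10^{-5} i$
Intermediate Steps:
$h = -2852$ ($h = \left(- \frac{1}{5}\right) 14260 = -2852$)
$M = -2843 - i \sqrt{30}$ ($M = 9 - \left(\sqrt{-59 + 29} - -2852\right) = 9 - \left(\sqrt{-30} + 2852\right) = 9 - \left(i \sqrt{30} + 2852\right) = 9 - \left(2852 + i \sqrt{30}\right) = -2843 - i \sqrt{30} \approx -2843.0 - 5.4772 i$)
$d = \frac{93}{247}$ ($d = 93 \cdot \frac{1}{247} = \frac{93}{247} \approx 0.37652$)
$D{\left(P,F \right)} = -71 - \frac{P}{2}$ ($D{\left(P,F \right)} = - \frac{P - -142}{2} = - \frac{P + 142}{2} = - \frac{142 + P}{2} = -71 - \frac{P}{2}$)
$w = -4336 + i \sqrt{30}$ ($w = \left(15350 - 22529\right) - \left(-2843 - i \sqrt{30}\right) = \left(15350 - 22529\right) + \left(2843 + i \sqrt{30}\right) = -7179 + \left(2843 + i \sqrt{30}\right) = -4336 + i \sqrt{30} \approx -4336.0 + 5.4772 i$)
$\frac{D{\left(d,-220 \right)}}{w} = \frac{-71 - \frac{93}{494}}{-4336 + i \sqrt{30}} = - \frac{35167}{494 \left(-4336 + i \sqrt{30}\right)}$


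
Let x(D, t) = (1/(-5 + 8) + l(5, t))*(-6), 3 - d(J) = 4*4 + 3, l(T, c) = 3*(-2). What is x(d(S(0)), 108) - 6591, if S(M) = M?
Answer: -6557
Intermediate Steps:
l(T, c) = -6
d(J) = -16 (d(J) = 3 - (4*4 + 3) = 3 - (16 + 3) = 3 - 1*19 = 3 - 19 = -16)
x(D, t) = 34 (x(D, t) = (1/(-5 + 8) - 6)*(-6) = (1/3 - 6)*(-6) = (⅓ - 6)*(-6) = -17/3*(-6) = 34)
x(d(S(0)), 108) - 6591 = 34 - 6591 = -6557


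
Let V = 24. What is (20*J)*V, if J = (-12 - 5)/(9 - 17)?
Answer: 1020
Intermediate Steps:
J = 17/8 (J = -17/(-8) = -17*(-⅛) = 17/8 ≈ 2.1250)
(20*J)*V = (20*(17/8))*24 = (85/2)*24 = 1020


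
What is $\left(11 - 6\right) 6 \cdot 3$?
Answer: $90$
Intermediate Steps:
$\left(11 - 6\right) 6 \cdot 3 = 5 \cdot 6 \cdot 3 = 30 \cdot 3 = 90$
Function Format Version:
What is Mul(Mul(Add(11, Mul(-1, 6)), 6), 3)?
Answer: 90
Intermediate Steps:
Mul(Mul(Add(11, Mul(-1, 6)), 6), 3) = Mul(Mul(Add(11, -6), 6), 3) = Mul(Mul(5, 6), 3) = Mul(30, 3) = 90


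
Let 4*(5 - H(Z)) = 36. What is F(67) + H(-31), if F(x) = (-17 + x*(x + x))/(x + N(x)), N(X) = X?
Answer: 8425/134 ≈ 62.873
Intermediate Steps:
H(Z) = -4 (H(Z) = 5 - 1/4*36 = 5 - 9 = -4)
F(x) = (-17 + 2*x**2)/(2*x) (F(x) = (-17 + x*(x + x))/(x + x) = (-17 + x*(2*x))/((2*x)) = (-17 + 2*x**2)*(1/(2*x)) = (-17 + 2*x**2)/(2*x))
F(67) + H(-31) = (67 - 17/2/67) - 4 = (67 - 17/2*1/67) - 4 = (67 - 17/134) - 4 = 8961/134 - 4 = 8425/134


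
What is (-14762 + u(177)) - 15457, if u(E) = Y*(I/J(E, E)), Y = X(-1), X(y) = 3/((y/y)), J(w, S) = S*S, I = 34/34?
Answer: -315577016/10443 ≈ -30219.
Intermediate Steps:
I = 1 (I = 34*(1/34) = 1)
J(w, S) = S²
X(y) = 3 (X(y) = 3/1 = 3*1 = 3)
Y = 3
u(E) = 3/E² (u(E) = 3*(1/E²) = 3/E²)
(-14762 + u(177)) - 15457 = (-14762 + 3/177²) - 15457 = (-14762 + 3*(1/31329)) - 15457 = (-14762 + 1/10443) - 15457 = -154159565/10443 - 15457 = -315577016/10443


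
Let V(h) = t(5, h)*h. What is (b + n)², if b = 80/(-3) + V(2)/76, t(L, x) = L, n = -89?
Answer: 173475241/12996 ≈ 13348.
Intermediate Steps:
V(h) = 5*h
b = -3025/114 (b = 80/(-3) + (5*2)/76 = 80*(-⅓) + 10*(1/76) = -80/3 + 5/38 = -3025/114 ≈ -26.535)
(b + n)² = (-3025/114 - 89)² = (-13171/114)² = 173475241/12996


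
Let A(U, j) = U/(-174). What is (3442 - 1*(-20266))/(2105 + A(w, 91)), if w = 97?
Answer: 4125192/366173 ≈ 11.266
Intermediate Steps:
A(U, j) = -U/174 (A(U, j) = U*(-1/174) = -U/174)
(3442 - 1*(-20266))/(2105 + A(w, 91)) = (3442 - 1*(-20266))/(2105 - 1/174*97) = (3442 + 20266)/(2105 - 97/174) = 23708/(366173/174) = 23708*(174/366173) = 4125192/366173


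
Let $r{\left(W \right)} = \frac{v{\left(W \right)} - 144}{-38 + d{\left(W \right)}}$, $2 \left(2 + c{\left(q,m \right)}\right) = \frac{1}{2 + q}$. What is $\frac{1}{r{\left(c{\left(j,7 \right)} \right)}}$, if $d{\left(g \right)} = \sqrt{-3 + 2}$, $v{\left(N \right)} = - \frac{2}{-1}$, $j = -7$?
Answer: $\frac{19}{71} - \frac{i}{142} \approx 0.26761 - 0.0070423 i$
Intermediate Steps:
$v{\left(N \right)} = 2$ ($v{\left(N \right)} = \left(-2\right) \left(-1\right) = 2$)
$c{\left(q,m \right)} = -2 + \frac{1}{2 \left(2 + q\right)}$
$d{\left(g \right)} = i$ ($d{\left(g \right)} = \sqrt{-1} = i$)
$r{\left(W \right)} = - \frac{142 \left(-38 - i\right)}{1445}$ ($r{\left(W \right)} = \frac{2 - 144}{-38 + i} = - 142 \frac{-38 - i}{1445} = - \frac{142 \left(-38 - i\right)}{1445}$)
$\frac{1}{r{\left(c{\left(j,7 \right)} \right)}} = \frac{1}{\frac{5396}{1445} + \frac{142 i}{1445}} = \frac{1445 \left(\frac{5396}{1445} - \frac{142 i}{1445}\right)}{20164}$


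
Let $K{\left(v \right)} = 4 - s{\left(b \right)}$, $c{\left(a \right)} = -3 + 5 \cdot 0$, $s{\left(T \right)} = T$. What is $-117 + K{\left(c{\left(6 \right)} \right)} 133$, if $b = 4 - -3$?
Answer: $-516$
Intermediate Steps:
$b = 7$ ($b = 4 + 3 = 7$)
$c{\left(a \right)} = -3$ ($c{\left(a \right)} = -3 + 0 = -3$)
$K{\left(v \right)} = -3$ ($K{\left(v \right)} = 4 - 7 = -3$)
$-117 + K{\left(c{\left(6 \right)} \right)} 133 = -117 - 399 = -516$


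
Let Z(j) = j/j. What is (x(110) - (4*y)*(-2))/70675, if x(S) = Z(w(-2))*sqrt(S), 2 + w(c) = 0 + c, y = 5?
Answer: 8/14135 + sqrt(110)/70675 ≈ 0.00071437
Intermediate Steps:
w(c) = -2 + c (w(c) = -2 + (0 + c) = -2 + c)
Z(j) = 1
x(S) = sqrt(S) (x(S) = 1*sqrt(S) = sqrt(S))
(x(110) - (4*y)*(-2))/70675 = (sqrt(110) - (4*5)*(-2))/70675 = (sqrt(110) - 20*(-2))*(1/70675) = (sqrt(110) - (-40))*(1/70675) = (sqrt(110) - 1*(-40))*(1/70675) = (sqrt(110) + 40)*(1/70675) = (40 + sqrt(110))*(1/70675) = 8/14135 + sqrt(110)/70675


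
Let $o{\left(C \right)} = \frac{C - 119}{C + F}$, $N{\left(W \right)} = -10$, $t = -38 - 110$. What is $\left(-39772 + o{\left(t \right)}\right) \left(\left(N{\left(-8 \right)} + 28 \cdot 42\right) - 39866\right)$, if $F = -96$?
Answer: $\frac{93887177175}{61} \approx 1.5391 \cdot 10^{9}$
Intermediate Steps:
$t = -148$ ($t = -38 - 110 = -148$)
$o{\left(C \right)} = \frac{-119 + C}{-96 + C}$ ($o{\left(C \right)} = \frac{C - 119}{C - 96} = \frac{-119 + C}{-96 + C}$)
$\left(-39772 + o{\left(t \right)}\right) \left(\left(N{\left(-8 \right)} + 28 \cdot 42\right) - 39866\right) = \left(-39772 + \frac{-119 - 148}{-96 - 148}\right) \left(\left(-10 + 28 \cdot 42\right) - 39866\right) = \left(-39772 + \frac{1}{-244} \left(-267\right)\right) \left(\left(-10 + 1176\right) - 39866\right) = \left(-39772 - - \frac{267}{244}\right) \left(1166 - 39866\right) = \left(-39772 + \frac{267}{244}\right) \left(-38700\right) = \left(- \frac{9704101}{244}\right) \left(-38700\right) = \frac{93887177175}{61}$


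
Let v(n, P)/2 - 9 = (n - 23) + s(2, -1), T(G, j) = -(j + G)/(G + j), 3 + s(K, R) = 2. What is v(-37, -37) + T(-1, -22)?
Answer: -105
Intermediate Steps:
s(K, R) = -1 (s(K, R) = -3 + 2 = -1)
T(G, j) = -1 (T(G, j) = -(G + j)/(G + j) = -1*1 = -1)
v(n, P) = -30 + 2*n (v(n, P) = 18 + 2*((n - 23) - 1) = 18 + 2*((-23 + n) - 1) = 18 + 2*(-24 + n) = 18 + (-48 + 2*n) = -30 + 2*n)
v(-37, -37) + T(-1, -22) = (-30 + 2*(-37)) - 1 = (-30 - 74) - 1 = -104 - 1 = -105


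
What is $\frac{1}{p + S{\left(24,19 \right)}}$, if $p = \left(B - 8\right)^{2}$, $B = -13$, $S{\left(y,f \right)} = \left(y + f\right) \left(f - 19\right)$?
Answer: $\frac{1}{441} \approx 0.0022676$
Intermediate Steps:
$S{\left(y,f \right)} = \left(-19 + f\right) \left(f + y\right)$ ($S{\left(y,f \right)} = \left(f + y\right) \left(-19 + f\right) = \left(-19 + f\right) \left(f + y\right)$)
$p = 441$ ($p = \left(-13 - 8\right)^{2} = \left(-21\right)^{2} = 441$)
$\frac{1}{p + S{\left(24,19 \right)}} = \frac{1}{441 + \left(19^{2} - 361 - 456 + 19 \cdot 24\right)} = \frac{1}{441 + \left(361 - 361 - 456 + 456\right)} = \frac{1}{441 + 0} = \frac{1}{441}$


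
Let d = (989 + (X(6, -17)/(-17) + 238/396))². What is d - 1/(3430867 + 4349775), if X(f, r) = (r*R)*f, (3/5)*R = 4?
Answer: 161679046016320439/152516144484 ≈ 1.0601e+6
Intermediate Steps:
R = 20/3 (R = (5/3)*4 = 20/3 ≈ 6.6667)
X(f, r) = 20*f*r/3 (X(f, r) = (r*(20/3))*f = (20*r/3)*f = 20*f*r/3)
d = 41559307321/39204 (d = (989 + (((20/3)*6*(-17))/(-17) + 238/396))² = (989 + (-680*(-1/17) + 238*(1/396)))² = (989 + (40 + 119/198))² = (989 + 8039/198)² = (203861/198)² = 41559307321/39204 ≈ 1.0601e+6)
d - 1/(3430867 + 4349775) = 41559307321/39204 - 1/(3430867 + 4349775) = 41559307321/39204 - 1/7780642 = 161679046016320439/152516144484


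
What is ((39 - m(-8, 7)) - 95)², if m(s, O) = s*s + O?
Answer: 16129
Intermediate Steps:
m(s, O) = O + s² (m(s, O) = s² + O = O + s²)
((39 - m(-8, 7)) - 95)² = ((39 - (7 + (-8)²)) - 95)² = ((39 - (7 + 64)) - 95)² = ((39 - 1*71) - 95)² = ((39 - 71) - 95)² = (-32 - 95)² = (-127)² = 16129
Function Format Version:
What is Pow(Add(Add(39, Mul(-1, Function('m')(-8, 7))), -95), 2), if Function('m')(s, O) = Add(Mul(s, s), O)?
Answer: 16129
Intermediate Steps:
Function('m')(s, O) = Add(O, Pow(s, 2)) (Function('m')(s, O) = Add(Pow(s, 2), O) = Add(O, Pow(s, 2)))
Pow(Add(Add(39, Mul(-1, Function('m')(-8, 7))), -95), 2) = Pow(Add(Add(39, Mul(-1, Add(7, Pow(-8, 2)))), -95), 2) = Pow(Add(Add(39, Mul(-1, Add(7, 64))), -95), 2) = Pow(Add(Add(39, Mul(-1, 71)), -95), 2) = Pow(Add(Add(39, -71), -95), 2) = Pow(Add(-32, -95), 2) = Pow(-127, 2) = 16129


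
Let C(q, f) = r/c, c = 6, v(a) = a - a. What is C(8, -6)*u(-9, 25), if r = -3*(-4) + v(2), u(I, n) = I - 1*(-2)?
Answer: -14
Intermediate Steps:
v(a) = 0
u(I, n) = 2 + I (u(I, n) = I + 2 = 2 + I)
r = 12 (r = -3*(-4) + 0 = 12 + 0 = 12)
C(q, f) = 2 (C(q, f) = 12/6 = 12*(1/6) = 2)
C(8, -6)*u(-9, 25) = 2*(2 - 9) = 2*(-7) = -14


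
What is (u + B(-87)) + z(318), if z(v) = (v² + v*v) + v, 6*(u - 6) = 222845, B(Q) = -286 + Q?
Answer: 1436039/6 ≈ 2.3934e+5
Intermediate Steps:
u = 222881/6 (u = 6 + (⅙)*222845 = 6 + 222845/6 = 222881/6 ≈ 37147.)
z(v) = v + 2*v² (z(v) = (v² + v²) + v = 2*v² + v = v + 2*v²)
(u + B(-87)) + z(318) = (222881/6 + (-286 - 87)) + 318*(1 + 2*318) = (222881/6 - 373) + 318*(1 + 636) = 220643/6 + 318*637 = 220643/6 + 202566 = 1436039/6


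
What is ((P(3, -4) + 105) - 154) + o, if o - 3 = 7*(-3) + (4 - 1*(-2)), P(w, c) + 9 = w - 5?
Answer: -72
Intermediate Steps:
P(w, c) = -14 + w (P(w, c) = -9 + (w - 5) = -9 + (-5 + w) = -14 + w)
o = -12 (o = 3 + (7*(-3) + (4 - 1*(-2))) = 3 + (-21 + (4 + 2)) = 3 + (-21 + 6) = 3 - 15 = -12)
((P(3, -4) + 105) - 154) + o = (((-14 + 3) + 105) - 154) - 12 = ((-11 + 105) - 154) - 12 = (94 - 154) - 12 = -60 - 12 = -72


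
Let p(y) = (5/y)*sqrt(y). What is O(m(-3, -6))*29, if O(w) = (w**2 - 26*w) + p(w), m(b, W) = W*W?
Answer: 62785/6 ≈ 10464.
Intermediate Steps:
p(y) = 5/sqrt(y)
m(b, W) = W**2
O(w) = w**2 - 26*w + 5/sqrt(w) (O(w) = (w**2 - 26*w) + 5/sqrt(w) = w**2 - 26*w + 5/sqrt(w))
O(m(-3, -6))*29 = (((-6)**2)**2 - 26*(-6)**2 + 5/sqrt((-6)**2))*29 = (36**2 - 26*36 + 5/sqrt(36))*29 = (1296 - 936 + 5*(1/6))*29 = (1296 - 936 + 5/6)*29 = (2165/6)*29 = 62785/6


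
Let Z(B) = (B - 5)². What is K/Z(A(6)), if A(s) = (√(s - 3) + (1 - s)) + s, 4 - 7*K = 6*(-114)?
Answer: 688/(7*(4 - √3)²) ≈ 19.108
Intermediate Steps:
K = 688/7 (K = 4/7 - 6*(-114)/7 = 4/7 - ⅐*(-684) = 4/7 + 684/7 = 688/7 ≈ 98.286)
A(s) = 1 + √(-3 + s) (A(s) = (√(-3 + s) + (1 - s)) + s = (1 + √(-3 + s) - s) + s = 1 + √(-3 + s))
Z(B) = (-5 + B)²
K/Z(A(6)) = 688/(7*((-5 + (1 + √(-3 + 6)))²)) = 688/(7*((-5 + (1 + √3))²)) = 688/(7*((-4 + √3)²)) = 688/(7*(-4 + √3)²)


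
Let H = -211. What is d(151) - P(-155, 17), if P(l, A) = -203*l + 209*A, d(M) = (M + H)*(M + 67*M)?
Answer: -651098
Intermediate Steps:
d(M) = 68*M*(-211 + M) (d(M) = (M - 211)*(M + 67*M) = (-211 + M)*(68*M) = 68*M*(-211 + M))
d(151) - P(-155, 17) = 68*151*(-211 + 151) - (-203*(-155) + 209*17) = 68*151*(-60) - (31465 + 3553) = -616080 - 1*35018 = -616080 - 35018 = -651098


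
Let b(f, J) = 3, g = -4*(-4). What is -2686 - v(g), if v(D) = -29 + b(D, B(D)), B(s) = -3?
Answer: -2660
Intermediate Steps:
g = 16
v(D) = -26 (v(D) = -29 + 3 = -26)
-2686 - v(g) = -2686 - 1*(-26) = -2686 + 26 = -2660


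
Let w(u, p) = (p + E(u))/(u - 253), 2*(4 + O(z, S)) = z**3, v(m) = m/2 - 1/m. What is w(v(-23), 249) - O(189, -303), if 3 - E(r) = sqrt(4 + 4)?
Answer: -27376371083/8110 + 92*sqrt(2)/12165 ≈ -3.3756e+6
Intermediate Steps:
v(m) = m/2 - 1/m (v(m) = m*(1/2) - 1/m = m/2 - 1/m)
O(z, S) = -4 + z**3/2
E(r) = 3 - 2*sqrt(2) (E(r) = 3 - sqrt(4 + 4) = 3 - sqrt(8) = 3 - 2*sqrt(2))
w(u, p) = (3 + p - 2*sqrt(2))/(-253 + u) (w(u, p) = (p + (3 - 2*sqrt(2)))/(u - 253) = (3 + p - 2*sqrt(2))/(-253 + u))
w(v(-23), 249) - O(189, -303) = (3 + 249 - 2*sqrt(2))/(-253 + ((1/2)*(-23) - 1/(-23))) - (-4 + (1/2)*189**3) = (252 - 2*sqrt(2))/(-253 + (-23/2 - 1*(-1/23))) - (-4 + (1/2)*6751269) = (252 - 2*sqrt(2))/(-253 + (-23/2 + 1/23)) - (-4 + 6751269/2) = (252 - 2*sqrt(2))/(-253 - 527/46) - 1*6751261/2 = (252 - 2*sqrt(2))/(-12165/46) - 6751261/2 = -46*(252 - 2*sqrt(2))/12165 - 6751261/2 = (-3864/4055 + 92*sqrt(2)/12165) - 6751261/2 = -27376371083/8110 + 92*sqrt(2)/12165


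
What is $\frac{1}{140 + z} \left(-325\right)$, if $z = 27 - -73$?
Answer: $- \frac{65}{48} \approx -1.3542$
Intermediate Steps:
$z = 100$ ($z = 27 + 73 = 100$)
$\frac{1}{140 + z} \left(-325\right) = \frac{1}{140 + 100} \left(-325\right) = \frac{1}{240} \left(-325\right) = - \frac{65}{48}$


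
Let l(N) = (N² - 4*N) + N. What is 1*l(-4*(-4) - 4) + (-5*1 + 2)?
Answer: 105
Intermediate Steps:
l(N) = N² - 3*N
1*l(-4*(-4) - 4) + (-5*1 + 2) = 1*((-4*(-4) - 4)*(-3 + (-4*(-4) - 4))) + (-5*1 + 2) = 1*((16 - 4)*(-3 + (16 - 4))) + (-5 + 2) = 1*(12*(-3 + 12)) - 3 = 1*(12*9) - 3 = 1*108 - 3 = 108 - 3 = 105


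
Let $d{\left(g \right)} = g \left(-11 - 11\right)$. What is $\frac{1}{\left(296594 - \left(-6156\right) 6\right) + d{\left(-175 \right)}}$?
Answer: $\frac{1}{337380} \approx 2.964 \cdot 10^{-6}$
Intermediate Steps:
$d{\left(g \right)} = - 22 g$ ($d{\left(g \right)} = g \left(-22\right) = - 22 g$)
$\frac{1}{\left(296594 - \left(-6156\right) 6\right) + d{\left(-175 \right)}} = \frac{1}{\left(296594 - \left(-6156\right) 6\right) - -3850} = \frac{1}{\left(296594 - -36936\right) + 3850} = \frac{1}{\left(296594 + 36936\right) + 3850} = \frac{1}{333530 + 3850} = \frac{1}{337380}$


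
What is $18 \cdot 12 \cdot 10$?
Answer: $2160$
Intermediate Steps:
$18 \cdot 12 \cdot 10 = 216 \cdot 10 = 2160$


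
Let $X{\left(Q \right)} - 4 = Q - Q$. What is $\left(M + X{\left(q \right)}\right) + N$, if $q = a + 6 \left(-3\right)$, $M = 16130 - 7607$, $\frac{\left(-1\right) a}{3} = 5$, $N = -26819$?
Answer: $-18292$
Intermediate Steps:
$a = -15$ ($a = \left(-3\right) 5 = -15$)
$M = 8523$
$q = -33$ ($q = -15 + 6 \left(-3\right) = -15 - 18 = -33$)
$X{\left(Q \right)} = 4$ ($X{\left(Q \right)} = 4 + \left(Q - Q\right) = 4 + 0 = 4$)
$\left(M + X{\left(q \right)}\right) + N = \left(8523 + 4\right) - 26819 = 8527 - 26819 = -18292$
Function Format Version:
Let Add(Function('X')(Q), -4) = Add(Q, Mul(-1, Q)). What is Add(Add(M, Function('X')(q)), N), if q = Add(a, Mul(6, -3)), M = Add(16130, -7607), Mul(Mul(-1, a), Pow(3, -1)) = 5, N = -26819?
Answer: -18292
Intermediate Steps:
a = -15 (a = Mul(-3, 5) = -15)
M = 8523
q = -33 (q = Add(-15, Mul(6, -3)) = Add(-15, -18) = -33)
Function('X')(Q) = 4 (Function('X')(Q) = Add(4, Add(Q, Mul(-1, Q))) = Add(4, 0) = 4)
Add(Add(M, Function('X')(q)), N) = Add(Add(8523, 4), -26819) = Add(8527, -26819) = -18292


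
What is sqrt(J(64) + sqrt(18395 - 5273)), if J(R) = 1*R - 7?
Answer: sqrt(57 + 81*sqrt(2)) ≈ 13.098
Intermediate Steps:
J(R) = -7 + R (J(R) = R - 7 = -7 + R)
sqrt(J(64) + sqrt(18395 - 5273)) = sqrt((-7 + 64) + sqrt(18395 - 5273)) = sqrt(57 + sqrt(13122)) = sqrt(57 + 81*sqrt(2))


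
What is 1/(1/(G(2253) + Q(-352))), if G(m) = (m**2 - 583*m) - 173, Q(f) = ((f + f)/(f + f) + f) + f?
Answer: 3761634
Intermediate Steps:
Q(f) = 1 + 2*f (Q(f) = ((2*f)/((2*f)) + f) + f = ((2*f)*(1/(2*f)) + f) + f = (1 + f) + f = 1 + 2*f)
G(m) = -173 + m**2 - 583*m
1/(1/(G(2253) + Q(-352))) = 1/(1/((-173 + 2253**2 - 583*2253) + (1 + 2*(-352)))) = 1/(1/((-173 + 5076009 - 1313499) + (1 - 704))) = 1/(1/(3762337 - 703)) = 1/(1/3761634) = 3761634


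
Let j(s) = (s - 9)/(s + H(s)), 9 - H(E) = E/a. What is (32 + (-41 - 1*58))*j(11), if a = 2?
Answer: -268/29 ≈ -9.2414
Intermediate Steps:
H(E) = 9 - E/2
j(s) = (-9 + s)/(9 + s/2) (j(s) = (s - 9)/(s + (9 - s/2)) = (-9 + s)/(9 + s/2))
(32 + (-41 - 1*58))*j(11) = (32 + (-41 - 1*58))*(2*(-9 + 11)/(18 + 11)) = (32 + (-41 - 58))*(2*2/29) = (32 - 99)*(2*(1/29)*2) = -67*4/29 = -268/29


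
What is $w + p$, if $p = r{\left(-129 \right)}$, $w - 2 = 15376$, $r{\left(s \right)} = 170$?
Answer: $15548$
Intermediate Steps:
$w = 15378$ ($w = 2 + 15376 = 15378$)
$p = 170$
$w + p = 15378 + 170 = 15548$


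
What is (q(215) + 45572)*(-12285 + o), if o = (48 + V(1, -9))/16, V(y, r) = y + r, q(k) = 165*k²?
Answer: -188479801805/2 ≈ -9.4240e+10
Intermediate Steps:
V(y, r) = r + y
o = 5/2 (o = (48 + (-9 + 1))/16 = (48 - 8)*(1/16) = 40*(1/16) = 5/2 ≈ 2.5000)
(q(215) + 45572)*(-12285 + o) = (165*215² + 45572)*(-12285 + 5/2) = (165*46225 + 45572)*(-24565/2) = (7627125 + 45572)*(-24565/2) = 7672697*(-24565/2) = -188479801805/2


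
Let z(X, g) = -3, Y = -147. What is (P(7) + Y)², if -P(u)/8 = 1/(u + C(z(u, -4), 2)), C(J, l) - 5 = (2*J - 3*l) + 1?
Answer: 24025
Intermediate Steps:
C(J, l) = 6 - 3*l + 2*J (C(J, l) = 5 + ((2*J - 3*l) + 1) = 5 + ((-3*l + 2*J) + 1) = 5 + (1 - 3*l + 2*J) = 6 - 3*l + 2*J)
P(u) = -8/(-6 + u) (P(u) = -8/(u + (6 - 3*2 + 2*(-3))) = -8/(u + (6 - 6 - 6)) = -8/(u - 6) = -8/(-6 + u))
(P(7) + Y)² = (-8/(-6 + 7) - 147)² = (-8/1 - 147)² = (-8*1 - 147)² = (-8 - 147)² = (-155)² = 24025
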